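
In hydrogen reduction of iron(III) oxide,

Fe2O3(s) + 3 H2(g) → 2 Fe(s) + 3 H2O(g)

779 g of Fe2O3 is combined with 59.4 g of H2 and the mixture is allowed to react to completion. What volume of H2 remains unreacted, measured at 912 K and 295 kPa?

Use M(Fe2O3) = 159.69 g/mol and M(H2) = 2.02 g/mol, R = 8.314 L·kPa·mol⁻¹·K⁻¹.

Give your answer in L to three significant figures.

n(Fe2O3) = 779 / 159.69 = 4.878 mol
n(H2) = 59.4 / 2.02 = 29.41 mol
For 4.878 mol Fe2O3, stoichiometry requires (3/1) × 4.878 = 14.63 mol H2; 29.41 mol is available, so Fe2O3 is limiting.
n(H2) consumed = (3/1) × 4.878 = 14.63 mol; remaining = 29.41 − 14.63 = 14.78 mol
V(H2) = nRT/P = 14.78 × 8.314 × 912 / 295 = 379.9 L

380 L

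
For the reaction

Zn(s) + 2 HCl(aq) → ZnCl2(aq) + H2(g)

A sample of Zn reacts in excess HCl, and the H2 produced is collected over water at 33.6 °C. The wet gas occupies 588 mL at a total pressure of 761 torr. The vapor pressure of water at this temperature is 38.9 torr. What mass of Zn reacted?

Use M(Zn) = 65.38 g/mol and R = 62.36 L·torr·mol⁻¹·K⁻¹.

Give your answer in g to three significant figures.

P(H2) = 761 − 38.9 = 722.1 torr
n(H2) = PV/RT = (722.1 × 0.5880) / (62.36 × 306.75) = 0.02220 mol
n(Zn) = (1/1) × 0.02220 = 0.02220 mol
m(Zn) = 0.02220 × 65.38 = 1.451 g

1.45 g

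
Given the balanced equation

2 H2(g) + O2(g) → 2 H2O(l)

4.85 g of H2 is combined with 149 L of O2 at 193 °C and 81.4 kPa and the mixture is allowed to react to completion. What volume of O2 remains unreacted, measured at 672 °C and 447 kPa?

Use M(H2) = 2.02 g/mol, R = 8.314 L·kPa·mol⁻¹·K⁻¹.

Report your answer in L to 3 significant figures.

n(H2) = 4.85 / 2.02 = 2.401 mol
n(O2) = PV/RT = (81.4 × 149) / (8.314 × 466.15) = 3.130 mol
For 2.401 mol H2, stoichiometry requires (1/2) × 2.401 = 1.200 mol O2; 3.130 mol is available, so H2 is limiting.
n(O2) consumed = (1/2) × 2.401 = 1.200 mol; remaining = 3.130 − 1.200 = 1.930 mol
V(O2) = nRT/P = 1.930 × 8.314 × 945.15 / 447 = 33.93 L

33.9 L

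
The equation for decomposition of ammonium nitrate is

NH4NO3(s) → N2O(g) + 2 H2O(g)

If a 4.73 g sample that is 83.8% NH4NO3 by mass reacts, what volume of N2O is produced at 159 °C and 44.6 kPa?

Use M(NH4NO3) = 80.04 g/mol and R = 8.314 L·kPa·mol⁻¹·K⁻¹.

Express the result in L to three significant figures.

3.99 L

mass of NH4NO3 = 4.73 × 83.8/100 = 3.964 g
n(NH4NO3) = 3.964 / 80.04 = 0.04953 mol
n(N2O) = (1/1) × 0.04953 = 0.04953 mol
V = nRT/P = 0.04953 × 8.314 × 432.15 / 44.6 = 3.990 L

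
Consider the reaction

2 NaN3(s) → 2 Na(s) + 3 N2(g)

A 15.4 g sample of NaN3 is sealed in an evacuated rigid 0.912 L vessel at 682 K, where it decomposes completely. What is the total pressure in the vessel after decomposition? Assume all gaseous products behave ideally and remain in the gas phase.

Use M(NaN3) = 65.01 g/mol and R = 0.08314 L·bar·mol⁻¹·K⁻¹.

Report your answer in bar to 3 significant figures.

n(NaN3) = 15.4 / 65.01 = 0.2369 mol
n(gas produced) = (3/2) × 0.2369 = 0.3553 mol
P = nRT/V = 0.3553 × 0.08314 × 682 / 0.912 = 22.09 bar

22.1 bar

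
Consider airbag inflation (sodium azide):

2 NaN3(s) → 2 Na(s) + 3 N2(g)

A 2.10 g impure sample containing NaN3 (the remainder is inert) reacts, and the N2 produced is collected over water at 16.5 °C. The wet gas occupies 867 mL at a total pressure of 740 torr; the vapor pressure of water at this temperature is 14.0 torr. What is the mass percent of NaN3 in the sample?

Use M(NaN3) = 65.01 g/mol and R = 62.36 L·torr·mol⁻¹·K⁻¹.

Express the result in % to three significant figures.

71.9 %

P(N2) = 740 − 14.0 = 726.0 torr
n(N2) = PV/RT = (726.0 × 0.8670) / (62.36 × 289.65) = 0.03485 mol
n(NaN3) = (2/3) × 0.03485 = 0.02323 mol
m(NaN3) = 0.02323 × 65.01 = 1.510 g
%NaN3 = 1.510 / 2.10 × 100 = 71.90%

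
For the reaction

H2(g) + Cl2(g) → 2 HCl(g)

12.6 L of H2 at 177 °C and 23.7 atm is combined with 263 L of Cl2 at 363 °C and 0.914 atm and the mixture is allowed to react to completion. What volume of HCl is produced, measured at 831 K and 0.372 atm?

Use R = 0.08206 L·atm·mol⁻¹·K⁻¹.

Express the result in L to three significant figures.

1690 L

n(H2) = PV/RT = (23.7 × 12.6) / (0.08206 × 450.15) = 8.084 mol
n(Cl2) = PV/RT = (0.914 × 263) / (0.08206 × 636.15) = 4.605 mol
For 8.084 mol H2, stoichiometry requires (1/1) × 8.084 = 8.084 mol Cl2; 4.605 mol is available, so Cl2 is limiting.
n(HCl) = (2/1) × 4.605 = 9.210 mol
V(HCl) = nRT/P = 9.210 × 0.08206 × 831 / 0.372 = 1688 L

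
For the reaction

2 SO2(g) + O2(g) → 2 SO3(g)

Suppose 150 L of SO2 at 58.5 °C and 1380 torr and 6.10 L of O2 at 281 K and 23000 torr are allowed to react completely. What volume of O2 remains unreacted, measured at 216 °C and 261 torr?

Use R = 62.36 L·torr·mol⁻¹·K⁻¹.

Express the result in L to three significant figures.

351 L

n(SO2) = PV/RT = (1380 × 150) / (62.36 × 331.65) = 10.01 mol
n(O2) = PV/RT = (23000 × 6.10) / (62.36 × 281) = 8.007 mol
For 10.01 mol SO2, stoichiometry requires (1/2) × 10.01 = 5.005 mol O2; 8.007 mol is available, so SO2 is limiting.
n(O2) consumed = (1/2) × 10.01 = 5.005 mol; remaining = 8.007 − 5.005 = 3.002 mol
V(O2) = nRT/P = 3.002 × 62.36 × 489.15 / 261 = 350.8 L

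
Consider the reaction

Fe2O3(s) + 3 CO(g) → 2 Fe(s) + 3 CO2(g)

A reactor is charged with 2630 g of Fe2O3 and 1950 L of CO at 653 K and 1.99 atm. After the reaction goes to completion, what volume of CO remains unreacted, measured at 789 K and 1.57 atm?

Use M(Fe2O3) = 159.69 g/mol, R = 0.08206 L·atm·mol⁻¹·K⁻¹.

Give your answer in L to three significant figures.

n(Fe2O3) = 2630 / 159.69 = 16.47 mol
n(CO) = PV/RT = (1.99 × 1950) / (0.08206 × 653) = 72.42 mol
For 16.47 mol Fe2O3, stoichiometry requires (3/1) × 16.47 = 49.41 mol CO; 72.42 mol is available, so Fe2O3 is limiting.
n(CO) consumed = (3/1) × 16.47 = 49.41 mol; remaining = 72.42 − 49.41 = 23.01 mol
V(CO) = nRT/P = 23.01 × 0.08206 × 789 / 1.57 = 948.9 L

949 L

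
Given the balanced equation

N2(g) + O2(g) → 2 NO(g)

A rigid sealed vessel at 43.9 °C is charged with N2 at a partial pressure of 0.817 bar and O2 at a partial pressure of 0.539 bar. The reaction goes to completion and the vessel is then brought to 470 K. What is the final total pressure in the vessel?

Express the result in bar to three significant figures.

Because the vessel is rigid and T is held at 43.9 °C, work the stoichiometry in partial pressures (P_i = n_iRT/V).
P(O2) required for 0.817 bar of N2 = (1/1) × 0.817 = 0.8170 bar; available 0.539 bar, so O2 is limiting.
P(N2) remaining = 0.817 − (1/1) × 0.539 = 0.2780 bar
P(gaseous products) = (2)/1 × 0.539 = 1.078 bar
P_total at 43.9 °C = 0.2780 + 1.078 = 1.356 bar
Scaling to 470 K: P = 1.356 × 470/317.05 = 2.010 bar

2.01 bar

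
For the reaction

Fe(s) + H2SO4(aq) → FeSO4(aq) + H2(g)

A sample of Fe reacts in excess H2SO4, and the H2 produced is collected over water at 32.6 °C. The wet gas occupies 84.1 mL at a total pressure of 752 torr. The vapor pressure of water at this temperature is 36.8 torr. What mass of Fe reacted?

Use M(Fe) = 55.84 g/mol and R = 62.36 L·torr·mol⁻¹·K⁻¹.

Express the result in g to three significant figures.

0.176 g

P(H2) = 752 − 36.8 = 715.2 torr
n(H2) = PV/RT = (715.2 × 0.08410) / (62.36 × 305.75) = 0.003155 mol
n(Fe) = (1/1) × 0.003155 = 0.003155 mol
m(Fe) = 0.003155 × 55.84 = 0.1762 g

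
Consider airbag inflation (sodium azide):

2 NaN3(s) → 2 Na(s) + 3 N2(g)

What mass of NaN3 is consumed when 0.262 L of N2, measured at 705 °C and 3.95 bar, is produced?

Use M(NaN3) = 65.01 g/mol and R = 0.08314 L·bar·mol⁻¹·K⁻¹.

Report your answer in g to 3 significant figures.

n(N2) = PV/RT = (3.95 × 0.262) / (0.08314 × 978.15) = 0.01273 mol
n(NaN3) = (2/3) × 0.01273 = 0.008487 mol
m(NaN3) = 0.008487 × 65.01 = 0.5517 g

0.552 g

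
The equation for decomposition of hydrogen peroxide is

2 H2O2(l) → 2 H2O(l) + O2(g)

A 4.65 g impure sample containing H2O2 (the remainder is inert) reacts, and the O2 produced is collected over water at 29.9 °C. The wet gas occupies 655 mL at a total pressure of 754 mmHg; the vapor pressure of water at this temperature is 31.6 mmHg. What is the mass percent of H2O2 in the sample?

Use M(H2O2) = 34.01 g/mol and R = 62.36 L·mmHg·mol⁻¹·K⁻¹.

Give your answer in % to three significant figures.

P(O2) = 754 − 31.6 = 722.4 mmHg
n(O2) = PV/RT = (722.4 × 0.6550) / (62.36 × 303.05) = 0.02504 mol
n(H2O2) = (2/1) × 0.02504 = 0.05008 mol
m(H2O2) = 0.05008 × 34.01 = 1.703 g
%H2O2 = 1.703 / 4.65 × 100 = 36.62%

36.6 %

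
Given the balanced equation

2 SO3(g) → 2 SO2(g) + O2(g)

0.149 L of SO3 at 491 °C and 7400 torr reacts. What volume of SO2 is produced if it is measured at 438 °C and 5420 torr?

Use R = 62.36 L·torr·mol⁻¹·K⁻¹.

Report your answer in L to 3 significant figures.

0.189 L

n(SO3) = PV/RT = (7400 × 0.149) / (62.36 × 764.15) = 0.02314 mol
n(SO2) = (2/2) × 0.02314 = 0.02314 mol
V = nRT/P = 0.02314 × 62.36 × 711.15 / 5420 = 0.1893 L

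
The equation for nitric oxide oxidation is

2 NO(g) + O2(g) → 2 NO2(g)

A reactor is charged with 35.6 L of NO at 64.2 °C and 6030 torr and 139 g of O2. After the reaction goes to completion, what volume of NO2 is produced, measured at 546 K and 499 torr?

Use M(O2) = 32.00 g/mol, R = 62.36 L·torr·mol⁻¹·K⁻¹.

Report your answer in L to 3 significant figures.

593 L

n(NO) = PV/RT = (6030 × 35.6) / (62.36 × 337.35) = 10.20 mol
n(O2) = 139 / 32.00 = 4.344 mol
For 10.20 mol NO, stoichiometry requires (1/2) × 10.20 = 5.100 mol O2; 4.344 mol is available, so O2 is limiting.
n(NO2) = (2/1) × 4.344 = 8.688 mol
V(NO2) = nRT/P = 8.688 × 62.36 × 546 / 499 = 592.8 L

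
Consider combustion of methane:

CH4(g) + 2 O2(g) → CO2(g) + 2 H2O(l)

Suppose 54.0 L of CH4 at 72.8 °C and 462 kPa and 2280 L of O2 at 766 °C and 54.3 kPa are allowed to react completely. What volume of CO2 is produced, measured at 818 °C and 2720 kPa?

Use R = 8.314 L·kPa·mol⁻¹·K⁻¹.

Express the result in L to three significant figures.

n(CH4) = PV/RT = (462 × 54.0) / (8.314 × 345.95) = 8.674 mol
n(O2) = PV/RT = (54.3 × 2280) / (8.314 × 1039.15) = 14.33 mol
For 8.674 mol CH4, stoichiometry requires (2/1) × 8.674 = 17.35 mol O2; 14.33 mol is available, so O2 is limiting.
n(CO2) = (1/2) × 14.33 = 7.165 mol
V(CO2) = nRT/P = 7.165 × 8.314 × 1091.15 / 2720 = 23.90 L

23.9 L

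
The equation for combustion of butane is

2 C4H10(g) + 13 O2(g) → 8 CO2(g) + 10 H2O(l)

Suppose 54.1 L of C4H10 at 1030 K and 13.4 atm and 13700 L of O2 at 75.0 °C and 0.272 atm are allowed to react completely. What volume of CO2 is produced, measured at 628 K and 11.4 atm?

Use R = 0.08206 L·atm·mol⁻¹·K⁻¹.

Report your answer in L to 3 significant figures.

n(C4H10) = PV/RT = (13.4 × 54.1) / (0.08206 × 1030) = 8.577 mol
n(O2) = PV/RT = (0.272 × 13700) / (0.08206 × 348.15) = 130.4 mol
For 8.577 mol C4H10, stoichiometry requires (13/2) × 8.577 = 55.75 mol O2; 130.4 mol is available, so C4H10 is limiting.
n(CO2) = (8/2) × 8.577 = 34.31 mol
V(CO2) = nRT/P = 34.31 × 0.08206 × 628 / 11.4 = 155.1 L

155 L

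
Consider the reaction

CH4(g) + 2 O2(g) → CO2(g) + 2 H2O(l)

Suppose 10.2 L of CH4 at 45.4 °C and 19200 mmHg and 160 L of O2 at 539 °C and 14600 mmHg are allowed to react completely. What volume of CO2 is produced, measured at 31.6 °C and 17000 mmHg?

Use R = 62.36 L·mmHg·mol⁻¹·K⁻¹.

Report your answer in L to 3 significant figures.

n(CH4) = PV/RT = (19200 × 10.2) / (62.36 × 318.55) = 9.859 mol
n(O2) = PV/RT = (14600 × 160) / (62.36 × 812.15) = 46.12 mol
For 9.859 mol CH4, stoichiometry requires (2/1) × 9.859 = 19.72 mol O2; 46.12 mol is available, so CH4 is limiting.
n(CO2) = (1/1) × 9.859 = 9.859 mol
V(CO2) = nRT/P = 9.859 × 62.36 × 304.75 / 17000 = 11.02 L

11.0 L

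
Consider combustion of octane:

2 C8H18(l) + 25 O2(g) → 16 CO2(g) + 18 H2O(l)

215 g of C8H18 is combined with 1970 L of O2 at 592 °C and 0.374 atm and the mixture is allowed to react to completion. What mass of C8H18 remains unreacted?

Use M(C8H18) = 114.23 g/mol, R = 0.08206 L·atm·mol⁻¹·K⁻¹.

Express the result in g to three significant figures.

120 g

n(C8H18) = 215 / 114.23 = 1.882 mol
n(O2) = PV/RT = (0.374 × 1970) / (0.08206 × 865.15) = 10.38 mol
For 1.882 mol C8H18, stoichiometry requires (25/2) × 1.882 = 23.52 mol O2; 10.38 mol is available, so O2 is limiting.
n(C8H18) consumed = (2/25) × 10.38 = 0.8304 mol; remaining = 1.882 − 0.8304 = 1.052 mol
m(C8H18) = 1.052 × 114.23 = 120.2 g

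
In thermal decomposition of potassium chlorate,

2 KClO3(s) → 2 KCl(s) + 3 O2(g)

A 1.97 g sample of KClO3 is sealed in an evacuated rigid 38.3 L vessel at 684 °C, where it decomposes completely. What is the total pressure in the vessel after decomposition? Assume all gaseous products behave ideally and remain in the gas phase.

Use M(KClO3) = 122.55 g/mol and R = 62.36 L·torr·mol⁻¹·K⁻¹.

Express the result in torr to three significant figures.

n(KClO3) = 1.97 / 122.55 = 0.01608 mol
n(gas produced) = (3/2) × 0.01608 = 0.02412 mol
P = nRT/V = 0.02412 × 62.36 × 957.15 / 38.3 = 37.59 torr

37.6 torr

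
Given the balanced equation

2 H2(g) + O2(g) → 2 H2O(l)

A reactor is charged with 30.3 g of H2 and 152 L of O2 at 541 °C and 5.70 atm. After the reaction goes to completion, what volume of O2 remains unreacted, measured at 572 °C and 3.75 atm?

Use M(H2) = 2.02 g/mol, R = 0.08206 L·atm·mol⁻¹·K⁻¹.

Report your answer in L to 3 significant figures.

n(H2) = 30.3 / 2.02 = 15.00 mol
n(O2) = PV/RT = (5.70 × 152) / (0.08206 × 814.15) = 12.97 mol
For 15.00 mol H2, stoichiometry requires (1/2) × 15.00 = 7.500 mol O2; 12.97 mol is available, so H2 is limiting.
n(O2) consumed = (1/2) × 15.00 = 7.500 mol; remaining = 12.97 − 7.500 = 5.470 mol
V(O2) = nRT/P = 5.470 × 0.08206 × 845.15 / 3.75 = 101.2 L

101 L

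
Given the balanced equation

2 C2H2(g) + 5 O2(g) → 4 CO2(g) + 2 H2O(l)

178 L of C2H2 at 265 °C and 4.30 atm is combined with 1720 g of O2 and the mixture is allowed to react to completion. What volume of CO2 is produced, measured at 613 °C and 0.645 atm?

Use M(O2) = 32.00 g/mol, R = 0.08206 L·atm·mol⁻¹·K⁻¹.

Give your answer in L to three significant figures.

n(C2H2) = PV/RT = (4.30 × 178) / (0.08206 × 538.15) = 17.33 mol
n(O2) = 1720 / 32.00 = 53.75 mol
For 17.33 mol C2H2, stoichiometry requires (5/2) × 17.33 = 43.32 mol O2; 53.75 mol is available, so C2H2 is limiting.
n(CO2) = (4/2) × 17.33 = 34.66 mol
V(CO2) = nRT/P = 34.66 × 0.08206 × 886.15 / 0.645 = 3908 L

3910 L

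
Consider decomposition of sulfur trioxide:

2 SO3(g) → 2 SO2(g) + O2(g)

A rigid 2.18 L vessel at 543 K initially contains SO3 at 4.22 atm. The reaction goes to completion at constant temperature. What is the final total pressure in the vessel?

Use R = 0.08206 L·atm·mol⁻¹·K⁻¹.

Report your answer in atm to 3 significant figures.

At constant T and V, P ∝ n(gas): 2 mol gas → 3 mol gas.
P_final = (3/2) × 4.22 = 6.330 atm

6.33 atm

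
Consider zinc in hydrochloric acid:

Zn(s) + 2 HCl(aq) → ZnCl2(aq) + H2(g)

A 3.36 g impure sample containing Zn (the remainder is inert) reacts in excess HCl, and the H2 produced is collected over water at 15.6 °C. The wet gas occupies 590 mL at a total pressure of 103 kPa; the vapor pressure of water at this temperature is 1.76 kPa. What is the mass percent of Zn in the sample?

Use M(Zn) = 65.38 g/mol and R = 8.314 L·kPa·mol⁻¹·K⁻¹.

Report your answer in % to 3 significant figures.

P(H2) = 103 − 1.76 = 101.2 kPa
n(H2) = PV/RT = (101.2 × 0.5900) / (8.314 × 288.75) = 0.02487 mol
n(Zn) = (1/1) × 0.02487 = 0.02487 mol
m(Zn) = 0.02487 × 65.38 = 1.626 g
%Zn = 1.626 / 3.36 × 100 = 48.39%

48.4 %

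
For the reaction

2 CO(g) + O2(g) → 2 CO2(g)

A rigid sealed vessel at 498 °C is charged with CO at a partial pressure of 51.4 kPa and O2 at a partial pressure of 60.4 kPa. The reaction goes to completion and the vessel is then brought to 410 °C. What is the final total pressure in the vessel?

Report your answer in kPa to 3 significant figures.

With V and T fixed, P_i ∝ n_i, so the mole ratios apply directly to partial pressures at 498 °C.
P(O2) required for 51.4 kPa of CO = (1/2) × 51.4 = 25.70 kPa; available 60.4 kPa, so CO is limiting.
P(O2) remaining = 60.4 − (1/2) × 51.4 = 34.70 kPa
P(gaseous products) = (2)/2 × 51.4 = 51.40 kPa
P_total at 498 °C = 34.70 + 51.40 = 86.10 kPa
Scaling to 410 °C: P = 86.10 × 683.15/771.15 = 76.27 kPa

76.3 kPa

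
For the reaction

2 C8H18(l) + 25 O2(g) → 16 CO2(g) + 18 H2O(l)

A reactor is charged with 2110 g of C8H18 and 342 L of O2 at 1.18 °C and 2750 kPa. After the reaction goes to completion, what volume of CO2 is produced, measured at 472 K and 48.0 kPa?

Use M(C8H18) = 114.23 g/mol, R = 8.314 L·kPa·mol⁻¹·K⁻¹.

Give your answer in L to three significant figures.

n(C8H18) = 2110 / 114.23 = 18.47 mol
n(O2) = PV/RT = (2750 × 342) / (8.314 × 274.33) = 412.4 mol
For 18.47 mol C8H18, stoichiometry requires (25/2) × 18.47 = 230.9 mol O2; 412.4 mol is available, so C8H18 is limiting.
n(CO2) = (16/2) × 18.47 = 147.8 mol
V(CO2) = nRT/P = 147.8 × 8.314 × 472 / 48.0 = 12080 L

12100 L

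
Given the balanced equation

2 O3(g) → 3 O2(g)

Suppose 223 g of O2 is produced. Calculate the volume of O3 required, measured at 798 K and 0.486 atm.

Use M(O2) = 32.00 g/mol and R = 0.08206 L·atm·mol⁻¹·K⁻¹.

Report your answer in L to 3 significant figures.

n(O2) = 223.0 / 32.00 = 6.969 mol
n(O3) = (2/3) × 6.969 = 4.646 mol
V = nRT/P = 4.646 × 0.08206 × 798 / 0.486 = 626.0 L

626 L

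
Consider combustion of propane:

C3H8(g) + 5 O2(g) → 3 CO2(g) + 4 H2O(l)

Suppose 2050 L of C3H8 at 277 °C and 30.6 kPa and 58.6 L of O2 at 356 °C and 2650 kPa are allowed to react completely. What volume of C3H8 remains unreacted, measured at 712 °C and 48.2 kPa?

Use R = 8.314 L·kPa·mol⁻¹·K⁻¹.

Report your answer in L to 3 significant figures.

n(C3H8) = PV/RT = (30.6 × 2050) / (8.314 × 550.15) = 13.71 mol
n(O2) = PV/RT = (2650 × 58.6) / (8.314 × 629.15) = 29.69 mol
For 13.71 mol C3H8, stoichiometry requires (5/1) × 13.71 = 68.55 mol O2; 29.69 mol is available, so O2 is limiting.
n(C3H8) consumed = (1/5) × 29.69 = 5.938 mol; remaining = 13.71 − 5.938 = 7.772 mol
V(C3H8) = nRT/P = 7.772 × 8.314 × 985.15 / 48.2 = 1321 L

1320 L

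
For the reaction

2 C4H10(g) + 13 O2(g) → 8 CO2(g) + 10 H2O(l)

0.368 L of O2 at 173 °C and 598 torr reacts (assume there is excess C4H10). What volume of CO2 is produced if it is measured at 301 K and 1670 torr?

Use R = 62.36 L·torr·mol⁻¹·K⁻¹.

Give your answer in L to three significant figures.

n(O2) = PV/RT = (598 × 0.368) / (62.36 × 446.15) = 0.007910 mol
n(CO2) = (8/13) × 0.007910 = 0.004868 mol
V = nRT/P = 0.004868 × 62.36 × 301 / 1670 = 0.05472 L

0.0547 L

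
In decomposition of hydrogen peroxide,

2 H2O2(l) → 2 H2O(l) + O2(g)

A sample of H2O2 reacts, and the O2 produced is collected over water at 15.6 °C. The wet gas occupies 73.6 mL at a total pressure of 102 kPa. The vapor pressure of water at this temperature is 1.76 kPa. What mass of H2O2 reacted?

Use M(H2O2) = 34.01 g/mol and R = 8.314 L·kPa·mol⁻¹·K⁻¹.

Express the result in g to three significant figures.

P(O2) = 102 − 1.76 = 100.2 kPa
n(O2) = PV/RT = (100.2 × 0.07360) / (8.314 × 288.75) = 0.003072 mol
n(H2O2) = (2/1) × 0.003072 = 0.006144 mol
m(H2O2) = 0.006144 × 34.01 = 0.2090 g

0.209 g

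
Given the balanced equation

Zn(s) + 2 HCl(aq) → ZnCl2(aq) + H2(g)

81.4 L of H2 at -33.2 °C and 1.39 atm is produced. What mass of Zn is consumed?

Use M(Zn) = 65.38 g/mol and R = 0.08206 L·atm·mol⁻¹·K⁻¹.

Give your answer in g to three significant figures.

n(H2) = PV/RT = (1.39 × 81.4) / (0.08206 × 239.95) = 5.746 mol
n(Zn) = (1/1) × 5.746 = 5.746 mol
m(Zn) = 5.746 × 65.38 = 375.7 g

376 g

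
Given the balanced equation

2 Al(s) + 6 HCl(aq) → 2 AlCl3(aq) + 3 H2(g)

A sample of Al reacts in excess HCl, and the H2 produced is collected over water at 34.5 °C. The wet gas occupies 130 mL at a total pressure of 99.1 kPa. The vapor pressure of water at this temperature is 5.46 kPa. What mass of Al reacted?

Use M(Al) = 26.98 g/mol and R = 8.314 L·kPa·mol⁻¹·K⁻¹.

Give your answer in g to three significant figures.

0.0856 g

P(H2) = 99.1 − 5.46 = 93.64 kPa
n(H2) = PV/RT = (93.64 × 0.1300) / (8.314 × 307.65) = 0.004759 mol
n(Al) = (2/3) × 0.004759 = 0.003173 mol
m(Al) = 0.003173 × 26.98 = 0.08561 g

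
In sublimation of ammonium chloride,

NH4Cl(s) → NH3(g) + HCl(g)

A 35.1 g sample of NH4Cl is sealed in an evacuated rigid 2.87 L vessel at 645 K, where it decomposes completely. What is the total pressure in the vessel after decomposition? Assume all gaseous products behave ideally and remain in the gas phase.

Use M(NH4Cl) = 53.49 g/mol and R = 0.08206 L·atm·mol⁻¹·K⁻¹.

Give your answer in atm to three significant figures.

24.2 atm

n(NH4Cl) = 35.1 / 53.49 = 0.6562 mol
n(gas produced) = (2/1) × 0.6562 = 1.312 mol
P = nRT/V = 1.312 × 0.08206 × 645 / 2.87 = 24.20 atm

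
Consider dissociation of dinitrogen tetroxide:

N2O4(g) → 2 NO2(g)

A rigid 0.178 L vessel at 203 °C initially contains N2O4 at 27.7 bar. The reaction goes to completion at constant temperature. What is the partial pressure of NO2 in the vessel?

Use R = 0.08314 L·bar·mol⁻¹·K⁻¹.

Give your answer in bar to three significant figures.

55.4 bar

n(N2O4)₀ = PV/RT = (27.7 × 0.178) / (0.08314 × 476.15) = 0.1246 mol
n(NO2) = (2/1) × 0.1246 = 0.2492 mol
P(NO2) = nRT/V = 0.2492 × 0.08314 × 476.15 / 0.178 = 55.42 bar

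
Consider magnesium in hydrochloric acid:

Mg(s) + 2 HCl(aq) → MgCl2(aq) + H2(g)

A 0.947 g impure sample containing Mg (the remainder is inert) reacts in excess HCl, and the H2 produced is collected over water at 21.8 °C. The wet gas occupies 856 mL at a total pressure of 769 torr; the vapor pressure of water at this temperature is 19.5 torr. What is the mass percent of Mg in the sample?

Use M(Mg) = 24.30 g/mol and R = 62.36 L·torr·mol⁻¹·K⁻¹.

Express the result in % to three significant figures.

P(H2) = 769 − 19.5 = 749.5 torr
n(H2) = PV/RT = (749.5 × 0.8560) / (62.36 × 294.95) = 0.03488 mol
n(Mg) = (1/1) × 0.03488 = 0.03488 mol
m(Mg) = 0.03488 × 24.30 = 0.8476 g
%Mg = 0.8476 / 0.947 × 100 = 89.50%

89.5 %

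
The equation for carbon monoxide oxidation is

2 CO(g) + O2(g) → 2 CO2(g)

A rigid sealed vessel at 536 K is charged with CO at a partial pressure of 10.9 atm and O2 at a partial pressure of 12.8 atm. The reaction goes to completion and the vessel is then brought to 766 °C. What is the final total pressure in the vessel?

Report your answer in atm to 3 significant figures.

With V and T fixed, P_i ∝ n_i, so the mole ratios apply directly to partial pressures at 536 K.
P(O2) required for 10.9 atm of CO = (1/2) × 10.9 = 5.450 atm; available 12.8 atm, so CO is limiting.
P(O2) remaining = 12.8 − (1/2) × 10.9 = 7.350 atm
P(gaseous products) = (2)/2 × 10.9 = 10.90 atm
P_total at 536 K = 7.350 + 10.90 = 18.25 atm
Scaling to 766 °C: P = 18.25 × 1039.15/536 = 35.38 atm

35.4 atm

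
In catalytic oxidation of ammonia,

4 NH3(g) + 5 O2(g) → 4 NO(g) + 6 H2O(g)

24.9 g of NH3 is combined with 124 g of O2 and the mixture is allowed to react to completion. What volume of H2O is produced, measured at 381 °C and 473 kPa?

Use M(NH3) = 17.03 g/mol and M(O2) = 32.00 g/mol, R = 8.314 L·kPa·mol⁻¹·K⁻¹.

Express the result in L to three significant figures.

25.2 L

n(NH3) = 24.9 / 17.03 = 1.462 mol
n(O2) = 124 / 32.00 = 3.875 mol
For 1.462 mol NH3, stoichiometry requires (5/4) × 1.462 = 1.827 mol O2; 3.875 mol is available, so NH3 is limiting.
n(H2O) = (6/4) × 1.462 = 2.193 mol
V(H2O) = nRT/P = 2.193 × 8.314 × 654.15 / 473 = 25.22 L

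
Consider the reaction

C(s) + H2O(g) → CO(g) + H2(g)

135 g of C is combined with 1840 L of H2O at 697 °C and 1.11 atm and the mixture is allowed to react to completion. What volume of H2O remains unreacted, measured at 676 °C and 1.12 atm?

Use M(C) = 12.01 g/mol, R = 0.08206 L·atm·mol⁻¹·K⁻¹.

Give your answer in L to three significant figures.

n(C) = 135 / 12.01 = 11.24 mol
n(H2O) = PV/RT = (1.11 × 1840) / (0.08206 × 970.15) = 25.65 mol
For 11.24 mol C, stoichiometry requires (1/1) × 11.24 = 11.24 mol H2O; 25.65 mol is available, so C is limiting.
n(H2O) consumed = (1/1) × 11.24 = 11.24 mol; remaining = 25.65 − 11.24 = 14.41 mol
V(H2O) = nRT/P = 14.41 × 0.08206 × 949.15 / 1.12 = 1002 L

1000 L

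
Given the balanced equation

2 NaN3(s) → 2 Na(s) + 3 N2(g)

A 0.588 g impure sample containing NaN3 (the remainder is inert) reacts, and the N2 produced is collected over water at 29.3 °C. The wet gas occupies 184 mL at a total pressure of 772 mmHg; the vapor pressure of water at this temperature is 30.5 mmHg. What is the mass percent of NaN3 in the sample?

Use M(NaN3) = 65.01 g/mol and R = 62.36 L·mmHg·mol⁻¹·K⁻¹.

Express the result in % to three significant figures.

P(N2) = 772 − 30.5 = 741.5 mmHg
n(N2) = PV/RT = (741.5 × 0.1840) / (62.36 × 302.45) = 0.007234 mol
n(NaN3) = (2/3) × 0.007234 = 0.004823 mol
m(NaN3) = 0.004823 × 65.01 = 0.3135 g
%NaN3 = 0.3135 / 0.588 × 100 = 53.32%

53.3 %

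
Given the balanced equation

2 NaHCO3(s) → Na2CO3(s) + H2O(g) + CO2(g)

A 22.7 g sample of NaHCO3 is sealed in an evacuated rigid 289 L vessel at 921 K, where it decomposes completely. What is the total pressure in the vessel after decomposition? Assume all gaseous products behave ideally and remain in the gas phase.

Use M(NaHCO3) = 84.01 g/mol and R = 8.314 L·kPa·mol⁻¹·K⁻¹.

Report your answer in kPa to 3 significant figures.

7.16 kPa

n(NaHCO3) = 22.7 / 84.01 = 0.2702 mol
n(gas produced) = (2/2) × 0.2702 = 0.2702 mol
P = nRT/V = 0.2702 × 8.314 × 921 / 289 = 7.159 kPa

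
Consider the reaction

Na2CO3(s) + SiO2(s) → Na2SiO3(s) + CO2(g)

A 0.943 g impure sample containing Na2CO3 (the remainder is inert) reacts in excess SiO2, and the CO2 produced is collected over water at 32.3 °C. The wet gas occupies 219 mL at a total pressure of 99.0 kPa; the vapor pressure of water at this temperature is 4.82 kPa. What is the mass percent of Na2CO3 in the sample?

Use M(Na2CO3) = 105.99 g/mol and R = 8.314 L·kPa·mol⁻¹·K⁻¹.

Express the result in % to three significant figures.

P(CO2) = 99.0 − 4.82 = 94.18 kPa
n(CO2) = PV/RT = (94.18 × 0.2190) / (8.314 × 305.45) = 0.008122 mol
n(Na2CO3) = (1/1) × 0.008122 = 0.008122 mol
m(Na2CO3) = 0.008122 × 105.99 = 0.8609 g
%Na2CO3 = 0.8609 / 0.943 × 100 = 91.29%

91.3 %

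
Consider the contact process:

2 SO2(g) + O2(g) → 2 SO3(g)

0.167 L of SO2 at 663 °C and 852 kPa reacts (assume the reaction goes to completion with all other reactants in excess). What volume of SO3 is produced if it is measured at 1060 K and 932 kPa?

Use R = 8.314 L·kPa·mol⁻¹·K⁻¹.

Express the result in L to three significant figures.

0.173 L

n(SO2) = PV/RT = (852 × 0.167) / (8.314 × 936.15) = 0.01828 mol
n(SO3) = (2/2) × 0.01828 = 0.01828 mol
V = nRT/P = 0.01828 × 8.314 × 1060 / 932 = 0.1729 L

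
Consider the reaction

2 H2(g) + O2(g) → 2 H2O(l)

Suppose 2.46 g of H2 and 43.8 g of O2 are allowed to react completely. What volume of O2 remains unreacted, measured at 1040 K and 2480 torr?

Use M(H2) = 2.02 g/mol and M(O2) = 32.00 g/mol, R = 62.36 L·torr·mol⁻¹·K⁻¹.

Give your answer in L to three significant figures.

n(H2) = 2.46 / 2.02 = 1.218 mol
n(O2) = 43.8 / 32.00 = 1.369 mol
For 1.218 mol H2, stoichiometry requires (1/2) × 1.218 = 0.6090 mol O2; 1.369 mol is available, so H2 is limiting.
n(O2) consumed = (1/2) × 1.218 = 0.6090 mol; remaining = 1.369 − 0.6090 = 0.7600 mol
V(O2) = nRT/P = 0.7600 × 62.36 × 1040 / 2480 = 19.87 L

19.9 L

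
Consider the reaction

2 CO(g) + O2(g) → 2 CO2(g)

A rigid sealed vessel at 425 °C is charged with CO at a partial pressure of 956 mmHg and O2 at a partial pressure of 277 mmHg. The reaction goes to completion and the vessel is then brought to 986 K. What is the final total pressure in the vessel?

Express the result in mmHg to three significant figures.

With V and T fixed, P_i ∝ n_i, so the mole ratios apply directly to partial pressures at 425 °C.
P(O2) required for 956 mmHg of CO = (1/2) × 956 = 478.0 mmHg; available 277 mmHg, so O2 is limiting.
P(CO) remaining = 956 − (2/1) × 277 = 402.0 mmHg
P(gaseous products) = (2)/1 × 277 = 554.0 mmHg
P_total at 425 °C = 402.0 + 554.0 = 956.0 mmHg
Scaling to 986 K: P = 956.0 × 986/698.15 = 1350 mmHg

1350 mmHg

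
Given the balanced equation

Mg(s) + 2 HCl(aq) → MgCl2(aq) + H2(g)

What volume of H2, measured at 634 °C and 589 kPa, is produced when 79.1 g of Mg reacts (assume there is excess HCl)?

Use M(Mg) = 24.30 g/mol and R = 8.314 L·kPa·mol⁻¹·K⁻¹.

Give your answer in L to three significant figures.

n(Mg) = 79.10 / 24.30 = 3.255 mol
n(H2) = (1/1) × 3.255 = 3.255 mol
V = nRT/P = 3.255 × 8.314 × 907.15 / 589 = 41.68 L

41.7 L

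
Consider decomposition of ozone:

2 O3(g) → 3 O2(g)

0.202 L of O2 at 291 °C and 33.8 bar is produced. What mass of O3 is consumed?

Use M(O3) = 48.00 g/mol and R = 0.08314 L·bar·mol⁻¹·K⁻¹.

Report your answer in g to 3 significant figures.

4.66 g

n(O2) = PV/RT = (33.8 × 0.202) / (0.08314 × 564.15) = 0.1456 mol
n(O3) = (2/3) × 0.1456 = 0.09707 mol
m(O3) = 0.09707 × 48.00 = 4.659 g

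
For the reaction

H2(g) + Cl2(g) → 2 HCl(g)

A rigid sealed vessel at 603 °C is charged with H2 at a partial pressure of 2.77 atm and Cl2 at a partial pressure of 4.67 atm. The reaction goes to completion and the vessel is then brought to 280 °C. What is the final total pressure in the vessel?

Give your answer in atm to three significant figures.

At constant V, partial pressures at 603 °C are proportional to moles, so apply stoichiometry directly to pressures.
P(Cl2) required for 2.77 atm of H2 = (1/1) × 2.77 = 2.770 atm; available 4.67 atm, so H2 is limiting.
P(Cl2) remaining = 4.67 − (1/1) × 2.77 = 1.900 atm
P(gaseous products) = (2)/1 × 2.77 = 5.540 atm
P_total at 603 °C = 1.900 + 5.540 = 7.440 atm
Scaling to 280 °C: P = 7.440 × 553.15/876.15 = 4.697 atm

4.70 atm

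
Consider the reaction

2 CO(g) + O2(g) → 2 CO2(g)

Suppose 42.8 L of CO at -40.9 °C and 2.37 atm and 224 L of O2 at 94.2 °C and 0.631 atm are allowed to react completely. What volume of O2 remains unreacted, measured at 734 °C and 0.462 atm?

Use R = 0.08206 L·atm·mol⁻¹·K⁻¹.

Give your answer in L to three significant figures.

363 L

n(CO) = PV/RT = (2.37 × 42.8) / (0.08206 × 232.25) = 5.322 mol
n(O2) = PV/RT = (0.631 × 224) / (0.08206 × 367.35) = 4.689 mol
For 5.322 mol CO, stoichiometry requires (1/2) × 5.322 = 2.661 mol O2; 4.689 mol is available, so CO is limiting.
n(O2) consumed = (1/2) × 5.322 = 2.661 mol; remaining = 4.689 − 2.661 = 2.028 mol
V(O2) = nRT/P = 2.028 × 0.08206 × 1007.15 / 0.462 = 362.8 L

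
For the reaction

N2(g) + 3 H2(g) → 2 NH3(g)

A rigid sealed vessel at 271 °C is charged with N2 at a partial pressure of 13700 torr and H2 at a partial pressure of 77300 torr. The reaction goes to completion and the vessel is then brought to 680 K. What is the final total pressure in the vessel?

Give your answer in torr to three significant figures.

At constant V, partial pressures at 271 °C are proportional to moles, so apply stoichiometry directly to pressures.
P(H2) required for 13700 torr of N2 = (3/1) × 13700 = 41100 torr; available 77300 torr, so N2 is limiting.
P(H2) remaining = 77300 − (3/1) × 13700 = 36200 torr
P(gaseous products) = (2)/1 × 13700 = 27400 torr
P_total at 271 °C = 36200 + 27400 = 63600 torr
Scaling to 680 K: P = 63600 × 680/544.15 = 79480 torr

79500 torr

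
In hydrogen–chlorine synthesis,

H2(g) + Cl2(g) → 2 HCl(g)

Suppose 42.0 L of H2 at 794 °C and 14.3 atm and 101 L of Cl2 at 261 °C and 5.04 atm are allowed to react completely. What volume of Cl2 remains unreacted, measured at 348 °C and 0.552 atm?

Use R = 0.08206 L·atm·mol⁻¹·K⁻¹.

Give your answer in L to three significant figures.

n(H2) = PV/RT = (14.3 × 42.0) / (0.08206 × 1067.15) = 6.858 mol
n(Cl2) = PV/RT = (5.04 × 101) / (0.08206 × 534.15) = 11.61 mol
For 6.858 mol H2, stoichiometry requires (1/1) × 6.858 = 6.858 mol Cl2; 11.61 mol is available, so H2 is limiting.
n(Cl2) consumed = (1/1) × 6.858 = 6.858 mol; remaining = 11.61 − 6.858 = 4.752 mol
V(Cl2) = nRT/P = 4.752 × 0.08206 × 621.15 / 0.552 = 438.8 L

439 L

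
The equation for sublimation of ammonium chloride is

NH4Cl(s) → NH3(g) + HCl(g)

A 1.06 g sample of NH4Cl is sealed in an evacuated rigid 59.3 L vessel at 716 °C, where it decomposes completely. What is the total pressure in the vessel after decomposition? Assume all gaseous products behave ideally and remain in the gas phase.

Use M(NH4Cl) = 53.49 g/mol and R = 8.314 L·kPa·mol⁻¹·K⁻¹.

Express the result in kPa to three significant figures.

n(NH4Cl) = 1.06 / 53.49 = 0.01982 mol
n(gas produced) = (2/1) × 0.01982 = 0.03964 mol
P = nRT/V = 0.03964 × 8.314 × 989.15 / 59.3 = 5.497 kPa

5.50 kPa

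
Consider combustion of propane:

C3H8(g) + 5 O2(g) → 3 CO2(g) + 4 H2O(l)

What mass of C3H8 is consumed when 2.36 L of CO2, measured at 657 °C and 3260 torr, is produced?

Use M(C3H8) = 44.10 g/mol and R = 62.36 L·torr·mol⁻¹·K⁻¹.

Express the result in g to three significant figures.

n(CO2) = PV/RT = (3260 × 2.36) / (62.36 × 930.15) = 0.1326 mol
n(C3H8) = (1/3) × 0.1326 = 0.04420 mol
m(C3H8) = 0.04420 × 44.10 = 1.949 g

1.95 g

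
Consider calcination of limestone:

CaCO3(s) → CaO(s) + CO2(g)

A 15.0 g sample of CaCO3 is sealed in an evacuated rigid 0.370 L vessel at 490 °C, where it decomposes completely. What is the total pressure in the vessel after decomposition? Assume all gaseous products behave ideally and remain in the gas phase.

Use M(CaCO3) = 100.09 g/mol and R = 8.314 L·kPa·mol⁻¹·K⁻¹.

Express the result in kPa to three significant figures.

n(CaCO3) = 15.0 / 100.09 = 0.1499 mol
n(gas produced) = (1/1) × 0.1499 = 0.1499 mol
P = nRT/V = 0.1499 × 8.314 × 763.15 / 0.370 = 2571 kPa

2570 kPa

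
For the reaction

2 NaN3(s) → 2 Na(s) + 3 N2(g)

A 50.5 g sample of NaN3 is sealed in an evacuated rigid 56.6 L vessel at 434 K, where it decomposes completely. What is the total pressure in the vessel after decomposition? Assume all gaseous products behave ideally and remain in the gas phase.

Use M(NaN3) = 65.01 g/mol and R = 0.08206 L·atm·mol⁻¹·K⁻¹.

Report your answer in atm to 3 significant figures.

n(NaN3) = 50.5 / 65.01 = 0.7768 mol
n(gas produced) = (3/2) × 0.7768 = 1.165 mol
P = nRT/V = 1.165 × 0.08206 × 434 / 56.6 = 0.7330 atm

0.733 atm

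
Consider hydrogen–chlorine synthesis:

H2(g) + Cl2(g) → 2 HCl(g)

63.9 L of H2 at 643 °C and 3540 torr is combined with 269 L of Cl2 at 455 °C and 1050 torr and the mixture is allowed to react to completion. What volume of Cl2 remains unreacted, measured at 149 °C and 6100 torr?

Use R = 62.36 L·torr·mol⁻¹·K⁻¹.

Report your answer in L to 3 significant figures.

n(H2) = PV/RT = (3540 × 63.9) / (62.36 × 916.15) = 3.959 mol
n(Cl2) = PV/RT = (1050 × 269) / (62.36 × 728.15) = 6.220 mol
For 3.959 mol H2, stoichiometry requires (1/1) × 3.959 = 3.959 mol Cl2; 6.220 mol is available, so H2 is limiting.
n(Cl2) consumed = (1/1) × 3.959 = 3.959 mol; remaining = 6.220 − 3.959 = 2.261 mol
V(Cl2) = nRT/P = 2.261 × 62.36 × 422.15 / 6100 = 9.758 L

9.76 L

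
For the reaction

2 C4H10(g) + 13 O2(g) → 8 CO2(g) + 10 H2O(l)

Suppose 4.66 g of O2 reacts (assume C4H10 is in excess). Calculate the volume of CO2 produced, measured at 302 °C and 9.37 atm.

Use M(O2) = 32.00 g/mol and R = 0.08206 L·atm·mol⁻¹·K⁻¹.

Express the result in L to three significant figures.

0.451 L

n(O2) = 4.660 / 32.00 = 0.1456 mol
n(CO2) = (8/13) × 0.1456 = 0.08960 mol
V = nRT/P = 0.08960 × 0.08206 × 575.15 / 9.37 = 0.4513 L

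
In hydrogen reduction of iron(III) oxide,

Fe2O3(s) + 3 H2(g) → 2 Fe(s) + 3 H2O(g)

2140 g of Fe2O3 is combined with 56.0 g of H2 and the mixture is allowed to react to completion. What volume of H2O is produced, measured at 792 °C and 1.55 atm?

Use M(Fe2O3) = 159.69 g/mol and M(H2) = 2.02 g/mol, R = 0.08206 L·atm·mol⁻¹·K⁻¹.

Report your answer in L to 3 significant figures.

n(Fe2O3) = 2140 / 159.69 = 13.40 mol
n(H2) = 56.0 / 2.02 = 27.72 mol
For 13.40 mol Fe2O3, stoichiometry requires (3/1) × 13.40 = 40.20 mol H2; 27.72 mol is available, so H2 is limiting.
n(H2O) = (3/3) × 27.72 = 27.72 mol
V(H2O) = nRT/P = 27.72 × 0.08206 × 1065.15 / 1.55 = 1563 L

1560 L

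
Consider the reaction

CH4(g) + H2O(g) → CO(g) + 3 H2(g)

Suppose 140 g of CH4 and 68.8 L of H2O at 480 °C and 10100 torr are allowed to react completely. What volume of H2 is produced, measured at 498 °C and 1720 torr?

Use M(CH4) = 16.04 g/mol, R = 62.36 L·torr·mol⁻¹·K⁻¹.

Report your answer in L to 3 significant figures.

732 L

n(CH4) = 140 / 16.04 = 8.728 mol
n(H2O) = PV/RT = (10100 × 68.8) / (62.36 × 753.15) = 14.80 mol
For 8.728 mol CH4, stoichiometry requires (1/1) × 8.728 = 8.728 mol H2O; 14.80 mol is available, so CH4 is limiting.
n(H2) = (3/1) × 8.728 = 26.18 mol
V(H2) = nRT/P = 26.18 × 62.36 × 771.15 / 1720 = 732.0 L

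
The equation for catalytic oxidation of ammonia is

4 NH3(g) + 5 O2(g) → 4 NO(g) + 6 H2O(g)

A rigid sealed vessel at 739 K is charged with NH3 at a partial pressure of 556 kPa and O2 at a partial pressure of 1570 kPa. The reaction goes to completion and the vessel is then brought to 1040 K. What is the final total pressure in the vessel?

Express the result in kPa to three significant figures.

At constant V, partial pressures at 739 K are proportional to moles, so apply stoichiometry directly to pressures.
P(O2) required for 556 kPa of NH3 = (5/4) × 556 = 695.0 kPa; available 1570 kPa, so NH3 is limiting.
P(O2) remaining = 1570 − (5/4) × 556 = 875.0 kPa
P(gaseous products) = (4+6)/4 × 556 = 1390 kPa
P_total at 739 K = 875.0 + 1390 = 2265 kPa
Scaling to 1040 K: P = 2265 × 1040/739 = 3188 kPa

3190 kPa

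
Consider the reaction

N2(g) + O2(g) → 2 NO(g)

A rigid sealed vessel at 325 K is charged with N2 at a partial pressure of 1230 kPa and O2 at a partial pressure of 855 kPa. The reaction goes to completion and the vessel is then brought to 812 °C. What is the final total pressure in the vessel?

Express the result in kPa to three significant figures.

6960 kPa

Because the vessel is rigid and T is held at 325 K, work the stoichiometry in partial pressures (P_i = n_iRT/V).
P(O2) required for 1230 kPa of N2 = (1/1) × 1230 = 1230 kPa; available 855 kPa, so O2 is limiting.
P(N2) remaining = 1230 − (1/1) × 855 = 375.0 kPa
P(gaseous products) = (2)/1 × 855 = 1710 kPa
P_total at 325 K = 375.0 + 1710 = 2085 kPa
Scaling to 812 °C: P = 2085 × 1085.15/325 = 6962 kPa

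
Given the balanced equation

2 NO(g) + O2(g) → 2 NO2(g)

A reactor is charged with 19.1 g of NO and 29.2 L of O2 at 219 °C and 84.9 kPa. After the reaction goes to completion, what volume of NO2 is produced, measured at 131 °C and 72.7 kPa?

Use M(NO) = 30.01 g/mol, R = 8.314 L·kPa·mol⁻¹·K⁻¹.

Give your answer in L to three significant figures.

29.4 L

n(NO) = 19.1 / 30.01 = 0.6365 mol
n(O2) = PV/RT = (84.9 × 29.2) / (8.314 × 492.15) = 0.6059 mol
For 0.6365 mol NO, stoichiometry requires (1/2) × 0.6365 = 0.3182 mol O2; 0.6059 mol is available, so NO is limiting.
n(NO2) = (2/2) × 0.6365 = 0.6365 mol
V(NO2) = nRT/P = 0.6365 × 8.314 × 404.15 / 72.7 = 29.42 L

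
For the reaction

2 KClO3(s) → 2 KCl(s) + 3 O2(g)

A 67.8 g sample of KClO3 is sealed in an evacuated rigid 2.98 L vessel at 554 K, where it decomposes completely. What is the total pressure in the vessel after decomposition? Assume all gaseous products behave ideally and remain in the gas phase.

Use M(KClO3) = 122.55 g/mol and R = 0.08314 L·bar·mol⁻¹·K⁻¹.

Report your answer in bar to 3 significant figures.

n(KClO3) = 67.8 / 122.55 = 0.5532 mol
n(gas produced) = (3/2) × 0.5532 = 0.8298 mol
P = nRT/V = 0.8298 × 0.08314 × 554 / 2.98 = 12.83 bar

12.8 bar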